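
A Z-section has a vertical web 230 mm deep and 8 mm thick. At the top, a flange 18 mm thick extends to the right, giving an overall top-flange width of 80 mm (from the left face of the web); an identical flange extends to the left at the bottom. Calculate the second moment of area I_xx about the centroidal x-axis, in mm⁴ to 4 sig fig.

I_xx ≈ 3.731 × 10⁷ mm⁴

Break the section into simple shapes (no overlaps), measuring from the bottom-left corner of the bounding box.
Web: 8 × 230, A = 1 840 mm², y = 115 mm, Ī = 8 111 333 mm⁴.
Top flange (beyond web): 72 × 18, A = 1 296 mm², y = 221 mm, Ī = 34 992 mm⁴.
Bottom flange (beyond web): 72 × 18, A = 1 296 mm², y = 9 mm, Ī = 34 992 mm⁴.
Centroid: ȳ = ΣA·y / ΣA = 115 mm.
Transfer each piece to the centroidal x-axis using Ī + A·d² with d = y − 115:
  web: d = 0 mm → contributes +8 111 333 mm⁴
  top flange (beyond web): d = 106 mm → contributes +14 596 848 mm⁴
  bottom flange (beyond web): d = -106 mm → contributes +14 596 848 mm⁴
Total I = 37 305 029 mm⁴.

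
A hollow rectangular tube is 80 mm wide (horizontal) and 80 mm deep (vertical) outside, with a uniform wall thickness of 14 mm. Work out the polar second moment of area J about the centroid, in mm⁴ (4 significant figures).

Break the section into simple shapes (no overlaps), measuring from the bottom-left corner of the bounding box.
Outer rectangle: 80 × 80, A = 6 400 mm², y = 40 mm, Ī = 3 413 333 mm⁴.
Inner void (subtracted): 52 × 52, A = 2 704 mm², y = 40 mm, Ī = 609 301 mm⁴.
By symmetry the centroid is at mid-height, ȳ = 40 mm.
All pieces are centred on the centroidal x-axis, so I = ΣĪ (holes subtracted) = 2 804 032 mm⁴.
Repeating about the centroidal y-axis gives I_y = 2 804 032 mm⁴.
Polar second moment: J = I_x + I_y = 5 608 064 mm⁴.

J ≈ 5.608 × 10⁶ mm⁴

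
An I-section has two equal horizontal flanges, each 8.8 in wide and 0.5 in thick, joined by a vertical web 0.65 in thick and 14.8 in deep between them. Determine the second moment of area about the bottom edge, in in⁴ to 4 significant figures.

Treat the section as a set of non-overlapping primitives; coordinates are from the bounding-box lower-left.
Bottom flange: 8.8 × 0.5, A = 4.4 in², y = 0.25 in, Ī = 0.0916667 in⁴.
Web: 0.65 × 14.8, A = 9.62 in², y = 7.9 in, Ī = 175.597 in⁴.
Top flange: 8.8 × 0.5, A = 4.4 in², y = 15.55 in, Ī = 0.0916667 in⁴.
Transfer each piece to a horizontal axis along the bottom face using Ī + A·d² with d = y − 0:
  bottom flange: d = 0.25 in → contributes +0.366667 in⁴
  web: d = 7.9 in → contributes +775.981 in⁴
  top flange: d = 15.55 in → contributes +1064.02 in⁴
Total I = 1840.37 in⁴.

I_base ≈ 1840 in⁴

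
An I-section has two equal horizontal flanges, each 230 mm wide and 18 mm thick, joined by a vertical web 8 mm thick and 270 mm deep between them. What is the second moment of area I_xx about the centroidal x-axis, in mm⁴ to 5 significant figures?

I_xx ≈ 1.8504 × 10⁸ mm⁴

Decompose the section into non-overlapping parts with the origin at the bottom-left of its bounding rectangle.
Bottom flange: 230 × 18, A = 4 140 mm², y = 9 mm, Ī = 111 780 mm⁴.
Web: 8 × 270, A = 2 160 mm², y = 153 mm, Ī = 13 122 000 mm⁴.
Top flange: 230 × 18, A = 4 140 mm², y = 297 mm, Ī = 111 780 mm⁴.
By symmetry the centroid is at mid-height, ȳ = 153 mm.
Transfer each piece to the centroidal x-axis using Ī + A·d² with d = y − 153:
  bottom flange: d = -144 mm → contributes +85 958 820 mm⁴
  web: d = 0 mm → contributes +13 122 000 mm⁴
  top flange: d = 144 mm → contributes +85 958 820 mm⁴
Total I = 185 039 640 mm⁴.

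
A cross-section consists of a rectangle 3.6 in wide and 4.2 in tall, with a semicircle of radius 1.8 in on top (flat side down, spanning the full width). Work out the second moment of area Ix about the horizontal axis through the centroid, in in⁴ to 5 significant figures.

Ix ≈ 54.610 in⁴

Decompose the section into non-overlapping parts with the origin at the bottom-left of its bounding rectangle.
Rectangular body: 3.6 × 4.2, A = 15.12 in², y = 2.1 in, Ī = 22.2264 in⁴.
Semicircular cap: semicircle r = 1.8, A = 5.08938 in², y = 4.963944 in, Ī = 1.152185 in⁴.
Centroid: ȳ = ΣA·y / ΣA = 2.821234 in.
Transfer each piece to the horizontal axis through the centroid using Ī + A·d² with d = y − 2.821234:
  rectangular body: d = -0.7212343 in → contributes +30.09151 in⁴
  semicircular cap: d = 2.142709 in → contributes +24.51857 in⁴
Total I = 54.61007 in⁴.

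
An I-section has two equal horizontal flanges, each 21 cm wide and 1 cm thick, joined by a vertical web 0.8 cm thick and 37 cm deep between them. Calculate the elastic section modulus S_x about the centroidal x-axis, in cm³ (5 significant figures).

Treat the section as a set of non-overlapping primitives; coordinates are from the bounding-box lower-left.
Bottom flange: 21 × 1, A = 21 cm², y = 0.5 cm, Ī = 1.75 cm⁴.
Web: 0.8 × 37, A = 29.6 cm², y = 19.5 cm, Ī = 3376.867 cm⁴.
Top flange: 21 × 1, A = 21 cm², y = 38.5 cm, Ī = 1.75 cm⁴.
By symmetry the centroid is at mid-height, ȳ = 19.5 cm.
Transfer each piece to the centroidal x-axis using Ī + A·d² with d = y − 19.5:
  bottom flange: d = -19 cm → contributes +7582.75 cm⁴
  web: d = 0 cm → contributes +3376.867 cm⁴
  top flange: d = 19 cm → contributes +7582.75 cm⁴
Total I = 18542.37 cm⁴.
Extreme fibre distance c = 19.5 cm; S = I/c = 950.8906 cm³.

S_x ≈ 950.89 cm³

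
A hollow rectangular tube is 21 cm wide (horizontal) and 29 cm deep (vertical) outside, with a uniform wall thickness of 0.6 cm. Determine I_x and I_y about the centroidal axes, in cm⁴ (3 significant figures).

I_x ≈ 7230 cm⁴, I_y ≈ 4400 cm⁴

Decompose the section into non-overlapping parts with the origin at the bottom-left of its bounding rectangle.
Outer rectangle: 21 × 29, A = 609 cm², y = 14.5 cm, Ī = 42 681 cm⁴.
Inner void (subtracted): 19.8 × 27.8, A = 550.44 cm², y = 14.5 cm, Ī = 35 450 cm⁴.
By symmetry the centroid is at mid-height, ȳ = 14.5 cm.
All pieces are centred on the centroidal x-axis, so I = ΣĪ (holes subtracted) = 7230.6 cm⁴.
Repeating about the centroidal y-axis gives I_y = 4397.9 cm⁴.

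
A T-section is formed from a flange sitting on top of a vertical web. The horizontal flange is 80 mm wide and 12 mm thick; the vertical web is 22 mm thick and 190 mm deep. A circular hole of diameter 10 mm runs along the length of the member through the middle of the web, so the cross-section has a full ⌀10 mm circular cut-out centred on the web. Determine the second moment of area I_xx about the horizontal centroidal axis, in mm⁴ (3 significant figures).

Decompose the section into non-overlapping parts with the origin at the bottom-left of its bounding rectangle.
Flange: 80 × 12, A = 960 mm², y = 196 mm, Ī = 11 520 mm⁴.
Web: 22 × 190, A = 4 180 mm², y = 95 mm, Ī = 12 574 833 mm⁴.
Hole (subtracted): ⌀10, A = 78.54 mm², y = 95 mm, Ī = 490.87 mm⁴.
Centroid: ȳ = ΣA·y / ΣA = 114.16 mm.
Transfer each piece to the horizontal centroidal axis using Ī + A·d² with d = y − 114.16:
  flange: d = 81.843 mm → contributes +6 441 940 mm⁴
  web: d = -19.157 mm → contributes +14 108 779 mm⁴
  hole: d = -19.157 mm → contributes −29 313 mm⁴
Total I = 20 521 406 mm⁴.

I_xx ≈ 2.05 × 10⁷ mm⁴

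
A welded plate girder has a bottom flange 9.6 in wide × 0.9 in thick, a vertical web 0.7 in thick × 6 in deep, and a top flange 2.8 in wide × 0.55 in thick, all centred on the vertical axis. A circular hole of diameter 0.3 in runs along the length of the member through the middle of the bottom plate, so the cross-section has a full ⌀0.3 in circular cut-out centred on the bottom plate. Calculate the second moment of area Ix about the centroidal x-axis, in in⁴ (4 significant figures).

Break the section into simple shapes (no overlaps), measuring from the bottom-left corner of the bounding box.
Bottom plate: 9.6 × 0.9, A = 8.64 in², y = 0.45 in, Ī = 0.5832 in⁴.
Web plate: 0.7 × 6, A = 4.2 in², y = 3.9 in, Ī = 12.6 in⁴.
Top plate: 2.8 × 0.55, A = 1.54 in², y = 7.175 in, Ī = 0.0388208 in⁴.
Hole (subtracted): ⌀0.3, A = 0.0706858 in², y = 0.45 in, Ī = 0.000397608 in⁴.
Centroid: ȳ = ΣA·y / ΣA = 2.18639 in.
Transfer each piece to the centroidal x-axis using Ī + A·d² with d = y − 2.18639:
  bottom plate: d = -1.73639 in → contributes +26.6331 in⁴
  web plate: d = 1.71361 in → contributes +24.9332 in⁴
  top plate: d = 4.98861 in → contributes +38.3637 in⁴
  hole: d = -1.73639 in → contributes −0.213518 in⁴
Total I = 89.7165 in⁴.

Ix ≈ 89.72 in⁴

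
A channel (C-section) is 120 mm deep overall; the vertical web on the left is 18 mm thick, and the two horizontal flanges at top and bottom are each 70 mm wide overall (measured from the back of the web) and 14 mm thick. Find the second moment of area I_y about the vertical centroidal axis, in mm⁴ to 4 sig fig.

Split into non-overlapping primitives; take the origin at the lower-left of the bounding box.
Web: 18 × 120, A = 2 160 mm², x = 9 mm, Ī = 58 320 mm⁴.
Top flange (beyond web): 52 × 14, A = 728 mm², x = 44 mm, Ī = 164 043 mm⁴.
Bottom flange (beyond web): 52 × 14, A = 728 mm², x = 44 mm, Ī = 164 043 mm⁴.
Centroid: x̄ = ΣA·x / ΣA = 23.0929 mm.
Transfer each piece to the vertical centroidal axis using Ī + A·d² with d = x − 23.0929:
  web: d = -14.0929 mm → contributes +487 318 mm⁴
  top flange (beyond web): d = 20.9071 mm → contributes +482 256 mm⁴
  bottom flange (beyond web): d = 20.9071 mm → contributes +482 256 mm⁴
Total I = 1 451 830 mm⁴.

I_y ≈ 1.452 × 10⁶ mm⁴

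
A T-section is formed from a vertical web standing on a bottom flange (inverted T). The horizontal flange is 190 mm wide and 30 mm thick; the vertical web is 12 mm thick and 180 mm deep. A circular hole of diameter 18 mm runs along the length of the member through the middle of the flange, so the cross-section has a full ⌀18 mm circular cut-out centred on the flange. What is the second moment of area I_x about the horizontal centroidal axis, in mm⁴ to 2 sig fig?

Split into non-overlapping primitives; take the origin at the lower-left of the bounding box.
Flange: 190 × 30, A = 5 700 mm², y = 15 mm, Ī = 427 500 mm⁴.
Web: 12 × 180, A = 2 160 mm², y = 120 mm, Ī = 5 832 000 mm⁴.
Hole (subtracted): ⌀18, A = 254.5 mm², y = 15 mm, Ī = 5 153 mm⁴.
Centroid: ȳ = ΣA·y / ΣA = 44.82 mm.
Transfer each piece to the horizontal centroidal axis using Ī + A·d² with d = y − 44.82:
  flange: d = -29.82 mm → contributes +5 496 262 mm⁴
  web: d = 75.18 mm → contributes +18 040 259 mm⁴
  hole: d = -29.82 mm → contributes −231 441 mm⁴
Total I = 23 305 080 mm⁴.

I_x ≈ 2.3 × 10⁷ mm⁴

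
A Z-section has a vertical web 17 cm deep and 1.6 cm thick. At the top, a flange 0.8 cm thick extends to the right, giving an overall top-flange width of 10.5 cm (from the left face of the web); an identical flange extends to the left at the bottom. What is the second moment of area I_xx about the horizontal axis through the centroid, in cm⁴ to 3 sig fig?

I_xx ≈ 1590 cm⁴

Break the section into simple shapes (no overlaps), measuring from the bottom-left corner of the bounding box.
Web: 1.6 × 17, A = 27.2 cm², y = 8.5 cm, Ī = 655.07 cm⁴.
Top flange (beyond web): 8.9 × 0.8, A = 7.12 cm², y = 16.6 cm, Ī = 0.37973 cm⁴.
Bottom flange (beyond web): 8.9 × 0.8, A = 7.12 cm², y = 0.4 cm, Ī = 0.37973 cm⁴.
Centroid: ȳ = ΣA·y / ΣA = 8.5 cm.
Transfer each piece to the horizontal axis through the centroid using Ī + A·d² with d = y − 8.5:
  web: d = 0 cm → contributes +655.07 cm⁴
  top flange (beyond web): d = 8.1 cm → contributes +467.52 cm⁴
  bottom flange (beyond web): d = -8.1 cm → contributes +467.52 cm⁴
Total I = 1590.1 cm⁴.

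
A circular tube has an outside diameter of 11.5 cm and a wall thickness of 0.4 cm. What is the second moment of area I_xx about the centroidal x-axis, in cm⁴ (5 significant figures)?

I_xx ≈ 215.11 cm⁴

Decompose the section into non-overlapping parts with the origin at the bottom-left of its bounding rectangle.
Outer circle: ⌀11.5, A = 103.8689 cm², y = 5.75 cm, Ī = 858.5414 cm⁴.
Bore (subtracted): ⌀10.7, A = 89.92024 cm², y = 5.75 cm, Ī = 643.4355 cm⁴.
By symmetry the centroid is at mid-height, ȳ = 5.75 cm.
All pieces are centred on the centroidal x-axis, so I = ΣĪ (holes subtracted) = 215.1059 cm⁴.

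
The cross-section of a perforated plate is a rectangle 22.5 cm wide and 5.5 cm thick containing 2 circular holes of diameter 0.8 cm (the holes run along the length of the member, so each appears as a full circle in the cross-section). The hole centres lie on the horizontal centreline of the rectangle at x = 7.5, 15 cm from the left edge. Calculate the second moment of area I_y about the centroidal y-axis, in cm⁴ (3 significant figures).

I_y ≈ 5210 cm⁴

Break the section into simple shapes (no overlaps), measuring from the bottom-left corner of the bounding box.
Plate: 22.5 × 5.5, A = 123.75 cm², x = 11.25 cm, Ī = 5220.7 cm⁴.
Hole 1 (subtracted): ⌀0.8, A = 0.50265 cm², x = 7.5 cm, Ī = 0.020106 cm⁴.
Hole 2 (subtracted): ⌀0.8, A = 0.50265 cm², x = 15 cm, Ī = 0.020106 cm⁴.
By symmetry the centroid is at mid-width, x̄ = 11.25 cm.
Transfer each piece to the centroidal y-axis using Ī + A·d² with d = x − 11.25:
  plate: d = 0 cm → contributes +5220.7 cm⁴
  hole 1: d = -3.75 cm → contributes −7.0887 cm⁴
  hole 2: d = 3.75 cm → contributes −7.0887 cm⁴
Total I = 5206.5 cm⁴.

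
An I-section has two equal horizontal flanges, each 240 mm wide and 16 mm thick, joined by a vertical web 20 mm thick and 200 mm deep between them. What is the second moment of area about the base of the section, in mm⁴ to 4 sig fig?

I_base ≈ 2.602 × 10⁸ mm⁴

Break the section into simple shapes (no overlaps), measuring from the bottom-left corner of the bounding box.
Bottom flange: 240 × 16, A = 3 840 mm², y = 8 mm, Ī = 81 920 mm⁴.
Web: 20 × 200, A = 4 000 mm², y = 116 mm, Ī = 13 333 333 mm⁴.
Top flange: 240 × 16, A = 3 840 mm², y = 224 mm, Ī = 81 920 mm⁴.
Transfer each piece to a horizontal axis along the bottom face using Ī + A·d² with d = y − 0:
  bottom flange: d = 8 mm → contributes +327 680 mm⁴
  web: d = 116 mm → contributes +67 157 333 mm⁴
  top flange: d = 224 mm → contributes +192 757 760 mm⁴
Total I = 260 242 773 mm⁴.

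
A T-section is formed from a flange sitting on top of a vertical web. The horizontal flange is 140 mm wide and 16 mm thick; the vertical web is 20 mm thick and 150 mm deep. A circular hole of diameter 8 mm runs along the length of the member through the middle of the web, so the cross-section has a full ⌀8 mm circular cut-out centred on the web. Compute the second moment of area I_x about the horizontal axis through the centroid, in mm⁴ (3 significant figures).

I_x ≈ 1.44 × 10⁷ mm⁴

Split into non-overlapping primitives; take the origin at the lower-left of the bounding box.
Flange: 140 × 16, A = 2 240 mm², y = 158 mm, Ī = 47 787 mm⁴.
Web: 20 × 150, A = 3 000 mm², y = 75 mm, Ī = 5 625 000 mm⁴.
Hole (subtracted): ⌀8, A = 50.265 mm², y = 75 mm, Ī = 201.06 mm⁴.
Centroid: ȳ = ΣA·y / ΣA = 110.82 mm.
Transfer each piece to the horizontal axis through the centroid using Ī + A·d² with d = y − 110.82:
  flange: d = 47.175 mm → contributes +5 032 954 mm⁴
  web: d = -35.825 mm → contributes +9 475 199 mm⁴
  hole: d = -35.825 mm → contributes −64 712 mm⁴
Total I = 14 443 442 mm⁴.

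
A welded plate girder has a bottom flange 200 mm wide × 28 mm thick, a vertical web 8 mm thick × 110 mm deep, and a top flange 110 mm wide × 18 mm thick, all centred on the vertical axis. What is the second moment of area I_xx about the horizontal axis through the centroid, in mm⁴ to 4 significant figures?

I_xx ≈ 2.811 × 10⁷ mm⁴

Split into non-overlapping primitives; take the origin at the lower-left of the bounding box.
Bottom plate: 200 × 28, A = 5 600 mm², y = 14 mm, Ī = 365 867 mm⁴.
Web plate: 8 × 110, A = 880 mm², y = 83 mm, Ī = 887 333 mm⁴.
Top plate: 110 × 18, A = 1 980 mm², y = 147 mm, Ī = 53 460 mm⁴.
Centroid: ȳ = ΣA·y / ΣA = 52.305 mm.
Transfer each piece to the horizontal axis through the centroid using Ī + A·d² with d = y − 52.305:
  bottom plate: d = -38.305 mm → contributes +8 582 580 mm⁴
  web plate: d = 30.695 mm → contributes +1 716 456 mm⁴
  top plate: d = 94.695 mm → contributes +17 808 416 mm⁴
Total I = 28 107 453 mm⁴.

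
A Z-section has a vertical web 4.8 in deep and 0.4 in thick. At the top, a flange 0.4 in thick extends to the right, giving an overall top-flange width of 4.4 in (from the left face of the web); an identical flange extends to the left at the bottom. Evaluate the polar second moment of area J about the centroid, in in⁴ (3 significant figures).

Split into non-overlapping primitives; take the origin at the lower-left of the bounding box.
Web: 0.4 × 4.8, A = 1.92 in², y = 2.4 in, Ī = 3.6864 in⁴.
Top flange (beyond web): 4 × 0.4, A = 1.6 in², y = 4.6 in, Ī = 0.021333 in⁴.
Bottom flange (beyond web): 4 × 0.4, A = 1.6 in², y = 0.2 in, Ī = 0.021333 in⁴.
Centroid: ȳ = ΣA·y / ΣA = 2.4 in.
Transfer each piece to the centroidal x-axis using Ī + A·d² with d = y − 2.4:
  web: d = 0 in → contributes +3.6864 in⁴
  top flange (beyond web): d = 2.2 in → contributes +7.7653 in⁴
  bottom flange (beyond web): d = -2.2 in → contributes +7.7653 in⁴
Total I = 19.217 in⁴.
For the y-axis: x̄ = 4.2 in.
Repeating about the centroidal y-axis gives I_y = 19.78 in⁴.
Polar second moment: J = I_x + I_y = 38.997 in⁴.

J ≈ 39.0 in⁴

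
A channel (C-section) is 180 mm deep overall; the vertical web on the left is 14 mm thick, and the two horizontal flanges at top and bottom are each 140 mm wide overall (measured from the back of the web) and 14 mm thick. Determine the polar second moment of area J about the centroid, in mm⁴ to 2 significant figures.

J ≈ 4.3 × 10⁷ mm⁴

Decompose the section into non-overlapping parts with the origin at the bottom-left of its bounding rectangle.
Web: 14 × 180, A = 2 520 mm², y = 90 mm, Ī = 6 804 000 mm⁴.
Top flange (beyond web): 126 × 14, A = 1 764 mm², y = 173 mm, Ī = 28 812 mm⁴.
Bottom flange (beyond web): 126 × 14, A = 1 764 mm², y = 7 mm, Ī = 28 812 mm⁴.
By symmetry the centroid is at mid-height, ȳ = 90 mm.
Transfer each piece to the centroidal x-axis using Ī + A·d² with d = y − 90:
  web: d = 0 mm → contributes +6 804 000 mm⁴
  top flange (beyond web): d = 83 mm → contributes +12 181 008 mm⁴
  bottom flange (beyond web): d = -83 mm → contributes +12 181 008 mm⁴
Total I = 31 166 016 mm⁴.
For the y-axis: x̄ = 47.83 mm.
Repeating about the centroidal y-axis gives I_y = 11 911 704 mm⁴.
Polar second moment: J = I_x + I_y = 43 077 720 mm⁴.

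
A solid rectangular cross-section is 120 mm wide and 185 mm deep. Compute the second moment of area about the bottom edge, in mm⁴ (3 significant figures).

The section: 120 × 185, A = 22 200 mm², y = 92.5 mm, Ī = 63 316 250 mm⁴.
Transfer it to a horizontal axis along the bottom face using Ī + A·d² with d = y − 0:
  the section: d = 92.5 mm → contributes +253 265 000 mm⁴
Total I = 253 265 000 mm⁴.

I_base ≈ 2.53 × 10⁸ mm⁴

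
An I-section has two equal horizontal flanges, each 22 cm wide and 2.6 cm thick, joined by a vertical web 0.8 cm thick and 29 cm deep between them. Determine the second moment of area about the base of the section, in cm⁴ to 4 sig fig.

Decompose the section into non-overlapping parts with the origin at the bottom-left of its bounding rectangle.
Bottom flange: 22 × 2.6, A = 57.2 cm², y = 1.3 cm, Ī = 32.2227 cm⁴.
Web: 0.8 × 29, A = 23.2 cm², y = 17.1 cm, Ī = 1625.93 cm⁴.
Top flange: 22 × 2.6, A = 57.2 cm², y = 32.9 cm, Ī = 32.2227 cm⁴.
Transfer each piece to the bottom edge using Ī + A·d² with d = y − 0:
  bottom flange: d = 1.3 cm → contributes +128.891 cm⁴
  web: d = 17.1 cm → contributes +8409.85 cm⁴
  top flange: d = 32.9 cm → contributes +61946.1 cm⁴
Total I = 70484.8 cm⁴.

I_base ≈ 7.048 × 10⁴ cm⁴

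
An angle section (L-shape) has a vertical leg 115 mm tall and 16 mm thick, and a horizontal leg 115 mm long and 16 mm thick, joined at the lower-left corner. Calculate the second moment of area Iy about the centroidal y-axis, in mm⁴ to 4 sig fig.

Iy ≈ 4.147 × 10⁶ mm⁴

Break the section into simple shapes (no overlaps), measuring from the bottom-left corner of the bounding box.
Vertical leg: 16 × 115, A = 1 840 mm², x = 8 mm, Ī = 39253.3 mm⁴.
Horizontal leg (remainder): 99 × 16, A = 1 584 mm², x = 65.5 mm, Ī = 1 293 732 mm⁴.
Centroid: x̄ = ΣA·x / ΣA = 34.6005 mm.
Transfer each piece to the centroidal y-axis using Ī + A·d² with d = x − 34.6005:
  vertical leg: d = -26.6005 mm → contributes +1 341 209 mm⁴
  horizontal leg (remainder): d = 30.8995 mm → contributes +2 806 105 mm⁴
Total I = 4 147 315 mm⁴.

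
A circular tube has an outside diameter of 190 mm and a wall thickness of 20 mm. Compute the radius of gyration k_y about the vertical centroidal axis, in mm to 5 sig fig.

Split into non-overlapping primitives; take the origin at the lower-left of the bounding box.
Outer circle: ⌀190, A = 28352.87 mm², x = 95 mm, Ī = 63 971 171 mm⁴.
Bore (subtracted): ⌀150, A = 17671.46 mm², x = 95 mm, Ī = 24 850 489 mm⁴.
By symmetry the centroid is at mid-width, x̄ = 95 mm.
All pieces are centred on the vertical centroidal axis, so I = ΣĪ (holes subtracted) = 39 120 683 mm⁴.
Radius of gyration: k = √(I/A) = √(39 120 683 / 10681.42) = 60.51859 mm.

k_y ≈ 60.519 mm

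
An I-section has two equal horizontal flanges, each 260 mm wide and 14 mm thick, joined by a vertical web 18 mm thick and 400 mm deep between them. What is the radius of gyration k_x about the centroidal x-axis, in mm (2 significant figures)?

k_x ≈ 170 mm

Decompose the section into non-overlapping parts with the origin at the bottom-left of its bounding rectangle.
Bottom flange: 260 × 14, A = 3 640 mm², y = 7 mm, Ī = 59 453 mm⁴.
Web: 18 × 400, A = 7 200 mm², y = 214 mm, Ī = 96 000 000 mm⁴.
Top flange: 260 × 14, A = 3 640 mm², y = 421 mm, Ī = 59 453 mm⁴.
By symmetry the centroid is at mid-height, ȳ = 214 mm.
Transfer each piece to the centroidal x-axis using Ī + A·d² with d = y − 214:
  bottom flange: d = -207 mm → contributes +156 029 813 mm⁴
  web: d = 0 mm → contributes +96 000 000 mm⁴
  top flange: d = 207 mm → contributes +156 029 813 mm⁴
Total I = 408 059 627 mm⁴.
Radius of gyration: k = √(I/A) = √(408 059 627 / 14 480) = 167.9 mm.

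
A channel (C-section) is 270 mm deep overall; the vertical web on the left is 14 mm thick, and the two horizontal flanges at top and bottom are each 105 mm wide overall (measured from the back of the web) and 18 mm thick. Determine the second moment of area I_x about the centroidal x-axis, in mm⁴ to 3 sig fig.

Break the section into simple shapes (no overlaps), measuring from the bottom-left corner of the bounding box.
Web: 14 × 270, A = 3 780 mm², y = 135 mm, Ī = 22 963 500 mm⁴.
Top flange (beyond web): 91 × 18, A = 1 638 mm², y = 261 mm, Ī = 44 226 mm⁴.
Bottom flange (beyond web): 91 × 18, A = 1 638 mm², y = 9 mm, Ī = 44 226 mm⁴.
By symmetry the centroid is at mid-height, ȳ = 135 mm.
Transfer each piece to the centroidal x-axis using Ī + A·d² with d = y − 135:
  web: d = 0 mm → contributes +22 963 500 mm⁴
  top flange (beyond web): d = 126 mm → contributes +26 049 114 mm⁴
  bottom flange (beyond web): d = -126 mm → contributes +26 049 114 mm⁴
Total I = 75 061 728 mm⁴.

I_x ≈ 7.51 × 10⁷ mm⁴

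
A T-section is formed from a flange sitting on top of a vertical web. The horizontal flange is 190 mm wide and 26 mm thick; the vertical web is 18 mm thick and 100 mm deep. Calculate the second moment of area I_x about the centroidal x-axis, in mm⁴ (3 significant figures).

Decompose the section into non-overlapping parts with the origin at the bottom-left of its bounding rectangle.
Flange: 190 × 26, A = 4 940 mm², y = 113 mm, Ī = 278 287 mm⁴.
Web: 18 × 100, A = 1 800 mm², y = 50 mm, Ī = 1 500 000 mm⁴.
Centroid: ȳ = ΣA·y / ΣA = 96.175 mm.
Transfer each piece to the centroidal x-axis using Ī + A·d² with d = y − 96.175:
  flange: d = 16.825 mm → contributes +1 676 693 mm⁴
  web: d = -46.175 mm → contributes +5 337 847 mm⁴
Total I = 7 014 540 mm⁴.

I_x ≈ 7.01 × 10⁶ mm⁴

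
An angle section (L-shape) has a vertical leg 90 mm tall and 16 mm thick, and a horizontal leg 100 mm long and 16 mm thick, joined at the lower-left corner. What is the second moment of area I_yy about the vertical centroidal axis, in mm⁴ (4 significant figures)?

Treat the section as a set of non-overlapping primitives; coordinates are from the bounding-box lower-left.
Vertical leg: 16 × 90, A = 1 440 mm², x = 8 mm, Ī = 30 720 mm⁴.
Horizontal leg (remainder): 84 × 16, A = 1 344 mm², x = 58 mm, Ī = 790 272 mm⁴.
Centroid: x̄ = ΣA·x / ΣA = 32.1379 mm.
Transfer each piece to the vertical centroidal axis using Ī + A·d² with d = x − 32.1379:
  vertical leg: d = -24.1379 mm → contributes +869 721 mm⁴
  horizontal leg (remainder): d = 25.8621 mm → contributes +1 689 202 mm⁴
Total I = 2 558 923 mm⁴.

I_yy ≈ 2.559 × 10⁶ mm⁴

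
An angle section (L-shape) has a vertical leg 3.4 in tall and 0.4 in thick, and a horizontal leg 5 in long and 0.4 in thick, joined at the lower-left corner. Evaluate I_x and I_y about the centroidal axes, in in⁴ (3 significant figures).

I_x ≈ 3.09 in⁴, I_y ≈ 8.15 in⁴

Decompose the section into non-overlapping parts with the origin at the bottom-left of its bounding rectangle.
Vertical leg: 0.4 × 3.4, A = 1.36 in², y = 1.7 in, Ī = 1.3101 in⁴.
Horizontal leg (remainder): 4.6 × 0.4, A = 1.84 in², y = 0.2 in, Ī = 0.024533 in⁴.
Centroid: ȳ = ΣA·y / ΣA = 0.8375 in.
Transfer each piece to the centroidal x-axis using Ī + A·d² with d = y − 0.8375:
  vertical leg: d = 0.8625 in → contributes +2.3218 in⁴
  horizontal leg (remainder): d = -0.6375 in → contributes +0.77232 in⁴
Total I = 3.0942 in⁴.
For the y-axis: x̄ = 1.6375 in.
Repeating about the centroidal y-axis gives I_y = 8.1502 in⁴.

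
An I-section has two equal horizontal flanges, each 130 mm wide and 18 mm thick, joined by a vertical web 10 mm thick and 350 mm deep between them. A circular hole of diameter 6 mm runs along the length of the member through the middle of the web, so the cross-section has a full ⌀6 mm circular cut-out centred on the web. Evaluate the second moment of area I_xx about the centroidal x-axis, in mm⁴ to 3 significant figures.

I_xx ≈ 1.94 × 10⁸ mm⁴

Decompose the section into non-overlapping parts with the origin at the bottom-left of its bounding rectangle.
Bottom flange: 130 × 18, A = 2 340 mm², y = 9 mm, Ī = 63 180 mm⁴.
Web: 10 × 350, A = 3 500 mm², y = 193 mm, Ī = 35 729 167 mm⁴.
Top flange: 130 × 18, A = 2 340 mm², y = 377 mm, Ī = 63 180 mm⁴.
Hole (subtracted): ⌀6, A = 28.274 mm², y = 193 mm, Ī = 63.617 mm⁴.
By symmetry the centroid is at mid-height, ȳ = 193 mm.
Transfer each piece to the centroidal x-axis using Ī + A·d² with d = y − 193:
  bottom flange: d = -184 mm → contributes +79 286 220 mm⁴
  web: d = 0 mm → contributes +35 729 167 mm⁴
  top flange: d = 184 mm → contributes +79 286 220 mm⁴
  hole: d = 0 mm → contributes −63.617 mm⁴
Total I = 194 301 543 mm⁴.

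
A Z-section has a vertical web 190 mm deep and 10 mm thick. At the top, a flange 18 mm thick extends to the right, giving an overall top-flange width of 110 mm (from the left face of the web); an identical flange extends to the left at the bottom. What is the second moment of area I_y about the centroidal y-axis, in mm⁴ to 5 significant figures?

Decompose the section into non-overlapping parts with the origin at the bottom-left of its bounding rectangle.
Web: 10 × 190, A = 1 900 mm², x = 105 mm, Ī = 15833.33 mm⁴.
Top flange (beyond web): 100 × 18, A = 1 800 mm², x = 160 mm, Ī = 1 500 000 mm⁴.
Bottom flange (beyond web): 100 × 18, A = 1 800 mm², x = 50 mm, Ī = 1 500 000 mm⁴.
Centroid: x̄ = ΣA·x / ΣA = 105 mm.
Transfer each piece to the centroidal y-axis using Ī + A·d² with d = x − 105:
  web: d = 0 mm → contributes +15833.33 mm⁴
  top flange (beyond web): d = 55 mm → contributes +6 945 000 mm⁴
  bottom flange (beyond web): d = -55 mm → contributes +6 945 000 mm⁴
Total I = 13 905 833 mm⁴.

I_y ≈ 1.3906 × 10⁷ mm⁴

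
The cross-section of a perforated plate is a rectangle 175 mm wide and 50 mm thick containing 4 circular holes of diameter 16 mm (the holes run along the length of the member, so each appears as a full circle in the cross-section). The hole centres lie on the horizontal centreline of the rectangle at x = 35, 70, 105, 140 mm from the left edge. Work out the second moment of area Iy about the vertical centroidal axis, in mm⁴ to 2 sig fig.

Treat the section as a set of non-overlapping primitives; coordinates are from the bounding-box lower-left.
Plate: 175 × 50, A = 8 750 mm², x = 87.5 mm, Ī = 22 330 729 mm⁴.
Hole 1 (subtracted): ⌀16, A = 201.1 mm², x = 35 mm, Ī = 3 217 mm⁴.
Hole 2 (subtracted): ⌀16, A = 201.1 mm², x = 70 mm, Ī = 3 217 mm⁴.
Hole 3 (subtracted): ⌀16, A = 201.1 mm², x = 105 mm, Ī = 3 217 mm⁴.
Hole 4 (subtracted): ⌀16, A = 201.1 mm², x = 140 mm, Ī = 3 217 mm⁴.
By symmetry the centroid is at mid-width, x̄ = 87.5 mm.
Transfer each piece to the vertical centroidal axis using Ī + A·d² with d = x − 87.5:
  plate: d = 0 mm → contributes +22 330 729 mm⁴
  hole 1: d = -52.5 mm → contributes −557 394 mm⁴
  hole 2: d = -17.5 mm → contributes −64 792 mm⁴
  hole 3: d = 17.5 mm → contributes −64 792 mm⁴
  hole 4: d = 52.5 mm → contributes −557 394 mm⁴
Total I = 21 086 357 mm⁴.

Iy ≈ 2.1 × 10⁷ mm⁴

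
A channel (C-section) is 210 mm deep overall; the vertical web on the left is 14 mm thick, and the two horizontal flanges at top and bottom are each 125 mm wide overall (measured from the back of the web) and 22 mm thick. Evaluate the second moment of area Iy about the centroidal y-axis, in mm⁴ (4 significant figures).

Iy ≈ 1.223 × 10⁷ mm⁴

Split into non-overlapping primitives; take the origin at the lower-left of the bounding box.
Web: 14 × 210, A = 2 940 mm², x = 7 mm, Ī = 48 020 mm⁴.
Top flange (beyond web): 111 × 22, A = 2 442 mm², x = 69.5 mm, Ī = 2 507 324 mm⁴.
Bottom flange (beyond web): 111 × 22, A = 2 442 mm², x = 69.5 mm, Ī = 2 507 324 mm⁴.
Centroid: x̄ = ΣA·x / ΣA = 46.0146 mm.
Transfer each piece to the centroidal y-axis using Ī + A·d² with d = x − 46.0146:
  web: d = -39.0146 mm → contributes +4 523 102 mm⁴
  top flange (beyond web): d = 23.4854 mm → contributes +3 854 246 mm⁴
  bottom flange (beyond web): d = 23.4854 mm → contributes +3 854 246 mm⁴
Total I = 12 231 594 mm⁴.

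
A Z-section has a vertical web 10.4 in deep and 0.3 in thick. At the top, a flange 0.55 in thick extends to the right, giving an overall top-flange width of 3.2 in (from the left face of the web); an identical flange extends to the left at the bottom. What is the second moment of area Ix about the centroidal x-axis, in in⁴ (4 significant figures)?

Split into non-overlapping primitives; take the origin at the lower-left of the bounding box.
Web: 0.3 × 10.4, A = 3.12 in², y = 5.2 in, Ī = 28.1216 in⁴.
Top flange (beyond web): 2.9 × 0.55, A = 1.595 in², y = 10.125 in, Ī = 0.0402073 in⁴.
Bottom flange (beyond web): 2.9 × 0.55, A = 1.595 in², y = 0.275 in, Ī = 0.0402073 in⁴.
Centroid: ȳ = ΣA·y / ΣA = 5.2 in.
Transfer each piece to the centroidal x-axis using Ī + A·d² with d = y − 5.2:
  web: d = 0 in → contributes +28.1216 in⁴
  top flange (beyond web): d = 4.925 in → contributes +38.7279 in⁴
  bottom flange (beyond web): d = -4.925 in → contributes +38.7279 in⁴
Total I = 105.577 in⁴.

Ix ≈ 105.6 in⁴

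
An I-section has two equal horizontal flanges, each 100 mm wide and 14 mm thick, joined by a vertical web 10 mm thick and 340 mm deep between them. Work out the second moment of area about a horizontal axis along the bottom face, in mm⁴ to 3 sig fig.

Treat the section as a set of non-overlapping primitives; coordinates are from the bounding-box lower-left.
Bottom flange: 100 × 14, A = 1 400 mm², y = 7 mm, Ī = 22 867 mm⁴.
Web: 10 × 340, A = 3 400 mm², y = 184 mm, Ī = 32 753 333 mm⁴.
Top flange: 100 × 14, A = 1 400 mm², y = 361 mm, Ī = 22 867 mm⁴.
Transfer each piece to a horizontal axis along the bottom face using Ī + A·d² with d = y − 0:
  bottom flange: d = 7 mm → contributes +91 467 mm⁴
  web: d = 184 mm → contributes +147 863 733 mm⁴
  top flange: d = 361 mm → contributes +182 472 267 mm⁴
Total I = 330 427 467 mm⁴.

I_base ≈ 3.30 × 10⁸ mm⁴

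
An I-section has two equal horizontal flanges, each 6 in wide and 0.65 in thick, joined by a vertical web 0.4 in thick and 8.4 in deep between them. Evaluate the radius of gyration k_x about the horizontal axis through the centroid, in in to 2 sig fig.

Break the section into simple shapes (no overlaps), measuring from the bottom-left corner of the bounding box.
Bottom flange: 6 × 0.65, A = 3.9 in², y = 0.325 in, Ī = 0.1373 in⁴.
Web: 0.4 × 8.4, A = 3.36 in², y = 4.85 in, Ī = 19.76 in⁴.
Top flange: 6 × 0.65, A = 3.9 in², y = 9.375 in, Ī = 0.1373 in⁴.
By symmetry the centroid is at mid-height, ȳ = 4.85 in.
Transfer each piece to the horizontal axis through the centroid using Ī + A·d² with d = y − 4.85:
  bottom flange: d = -4.525 in → contributes +79.99 in⁴
  web: d = 0 in → contributes +19.76 in⁴
  top flange: d = 4.525 in → contributes +79.99 in⁴
Total I = 179.7 in⁴.
Radius of gyration: k = √(I/A) = √(179.7 / 11.16) = 4.013 in.

k_x ≈ 4.0 in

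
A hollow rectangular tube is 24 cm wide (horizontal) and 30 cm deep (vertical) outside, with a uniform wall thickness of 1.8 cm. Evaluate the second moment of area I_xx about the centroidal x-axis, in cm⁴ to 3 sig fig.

Decompose the section into non-overlapping parts with the origin at the bottom-left of its bounding rectangle.
Outer rectangle: 24 × 30, A = 720 cm², y = 15 cm, Ī = 54 000 cm⁴.
Inner void (subtracted): 20.4 × 26.4, A = 538.56 cm², y = 15 cm, Ī = 31 280 cm⁴.
By symmetry the centroid is at mid-height, ȳ = 15 cm.
All pieces are centred on the centroidal x-axis, so I = ΣĪ (holes subtracted) = 22 720 cm⁴.

I_xx ≈ 2.27 × 10⁴ cm⁴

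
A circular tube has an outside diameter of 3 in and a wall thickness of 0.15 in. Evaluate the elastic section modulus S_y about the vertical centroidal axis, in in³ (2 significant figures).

S_y ≈ 0.91 in³

Decompose the section into non-overlapping parts with the origin at the bottom-left of its bounding rectangle.
Outer circle: ⌀3, A = 7.069 in², x = 1.5 in, Ī = 3.976 in⁴.
Bore (subtracted): ⌀2.7, A = 5.726 in², x = 1.5 in, Ī = 2.609 in⁴.
By symmetry the centroid is at mid-width, x̄ = 1.5 in.
All pieces are centred on the vertical centroidal axis, so I = ΣĪ (holes subtracted) = 1.367 in⁴.
Extreme fibre distance c = 1.5 in; S = I/c = 0.9116 in³.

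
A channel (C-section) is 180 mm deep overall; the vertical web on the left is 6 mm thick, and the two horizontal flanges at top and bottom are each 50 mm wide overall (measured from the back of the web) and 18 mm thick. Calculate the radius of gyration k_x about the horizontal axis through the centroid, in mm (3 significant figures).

Decompose the section into non-overlapping parts with the origin at the bottom-left of its bounding rectangle.
Web: 6 × 180, A = 1 080 mm², y = 90 mm, Ī = 2 916 000 mm⁴.
Top flange (beyond web): 44 × 18, A = 792 mm², y = 171 mm, Ī = 21 384 mm⁴.
Bottom flange (beyond web): 44 × 18, A = 792 mm², y = 9 mm, Ī = 21 384 mm⁴.
By symmetry the centroid is at mid-height, ȳ = 90 mm.
Transfer each piece to the horizontal axis through the centroid using Ī + A·d² with d = y − 90:
  web: d = 0 mm → contributes +2 916 000 mm⁴
  top flange (beyond web): d = 81 mm → contributes +5 217 696 mm⁴
  bottom flange (beyond web): d = -81 mm → contributes +5 217 696 mm⁴
Total I = 13 351 392 mm⁴.
Radius of gyration: k = √(I/A) = √(13 351 392 / 2 664) = 70.794 mm.

k_x ≈ 70.8 mm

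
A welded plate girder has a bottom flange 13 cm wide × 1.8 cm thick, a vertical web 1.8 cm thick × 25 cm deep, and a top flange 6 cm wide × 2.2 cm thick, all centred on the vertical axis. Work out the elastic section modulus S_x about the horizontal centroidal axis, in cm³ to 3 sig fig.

S_x ≈ 537 cm³

Treat the section as a set of non-overlapping primitives; coordinates are from the bounding-box lower-left.
Bottom plate: 13 × 1.8, A = 23.4 cm², y = 0.9 cm, Ī = 6.318 cm⁴.
Web plate: 1.8 × 25, A = 45 cm², y = 14.3 cm, Ī = 2343.8 cm⁴.
Top plate: 6 × 2.2, A = 13.2 cm², y = 27.9 cm, Ī = 5.324 cm⁴.
Centroid: ȳ = ΣA·y / ΣA = 12.657 cm.
Transfer each piece to the horizontal centroidal axis using Ī + A·d² with d = y − 12.657:
  bottom plate: d = -11.757 cm → contributes +3 241 cm⁴
  web plate: d = 1.6426 cm → contributes +2465.2 cm⁴
  top plate: d = 15.243 cm → contributes +3072.2 cm⁴
Total I = 8778.4 cm⁴.
Extreme fibre distance c = 16.343 cm; S = I/c = 537.15 cm³.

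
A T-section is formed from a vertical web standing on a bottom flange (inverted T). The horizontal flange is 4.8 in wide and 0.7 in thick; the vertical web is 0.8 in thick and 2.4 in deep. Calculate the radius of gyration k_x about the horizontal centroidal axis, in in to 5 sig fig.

k_x ≈ 0.86976 in

Decompose the section into non-overlapping parts with the origin at the bottom-left of its bounding rectangle.
Flange: 4.8 × 0.7, A = 3.36 in², y = 0.35 in, Ī = 0.1372 in⁴.
Web: 0.8 × 2.4, A = 1.92 in², y = 1.9 in, Ī = 0.9216 in⁴.
Centroid: ȳ = ΣA·y / ΣA = 0.9136364 in.
Transfer each piece to the horizontal centroidal axis using Ī + A·d² with d = y − 0.9136364:
  flange: d = -0.5636364 in → contributes +1.204625 in⁴
  web: d = 0.9863636 in → contributes +2.789593 in⁴
Total I = 3.994218 in⁴.
Radius of gyration: k = √(I/A) = √(3.994218 / 5.28) = 0.869759 in.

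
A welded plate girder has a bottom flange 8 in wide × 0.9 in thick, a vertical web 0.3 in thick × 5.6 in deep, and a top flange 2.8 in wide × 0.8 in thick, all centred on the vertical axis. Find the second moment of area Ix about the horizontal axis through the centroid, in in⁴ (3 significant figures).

Treat the section as a set of non-overlapping primitives; coordinates are from the bounding-box lower-left.
Bottom plate: 8 × 0.9, A = 7.2 in², y = 0.45 in, Ī = 0.486 in⁴.
Web plate: 0.3 × 5.6, A = 1.68 in², y = 3.7 in, Ī = 4.3904 in⁴.
Top plate: 2.8 × 0.8, A = 2.24 in², y = 6.9 in, Ī = 0.11947 in⁴.
Centroid: ȳ = ΣA·y / ΣA = 2.2403 in.
Transfer each piece to the horizontal axis through the centroid using Ī + A·d² with d = y − 2.2403:
  bottom plate: d = -1.7903 in → contributes +23.563 in⁴
  web plate: d = 1.4597 in → contributes +7.9701 in⁴
  top plate: d = 4.6597 in → contributes +48.756 in⁴
Total I = 80.289 in⁴.

Ix ≈ 80.3 in⁴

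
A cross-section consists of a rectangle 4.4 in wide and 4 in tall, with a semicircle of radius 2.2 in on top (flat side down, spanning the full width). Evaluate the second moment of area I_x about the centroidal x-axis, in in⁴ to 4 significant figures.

Decompose the section into non-overlapping parts with the origin at the bottom-left of its bounding rectangle.
Rectangular body: 4.4 × 4, A = 17.6 in², y = 2 in, Ī = 23.4667 in⁴.
Semicircular cap: semicircle r = 2.2, A = 7.60265 in², y = 4.93371 in, Ī = 2.57112 in⁴.
Centroid: ȳ = ΣA·y / ΣA = 2.88499 in.
Transfer each piece to the centroidal x-axis using Ī + A·d² with d = y − 2.88499:
  rectangular body: d = -0.884985 in → contributes +37.251 in⁴
  semicircular cap: d = 2.04872 in → contributes +34.4815 in⁴
Total I = 71.7325 in⁴.

I_x ≈ 71.73 in⁴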